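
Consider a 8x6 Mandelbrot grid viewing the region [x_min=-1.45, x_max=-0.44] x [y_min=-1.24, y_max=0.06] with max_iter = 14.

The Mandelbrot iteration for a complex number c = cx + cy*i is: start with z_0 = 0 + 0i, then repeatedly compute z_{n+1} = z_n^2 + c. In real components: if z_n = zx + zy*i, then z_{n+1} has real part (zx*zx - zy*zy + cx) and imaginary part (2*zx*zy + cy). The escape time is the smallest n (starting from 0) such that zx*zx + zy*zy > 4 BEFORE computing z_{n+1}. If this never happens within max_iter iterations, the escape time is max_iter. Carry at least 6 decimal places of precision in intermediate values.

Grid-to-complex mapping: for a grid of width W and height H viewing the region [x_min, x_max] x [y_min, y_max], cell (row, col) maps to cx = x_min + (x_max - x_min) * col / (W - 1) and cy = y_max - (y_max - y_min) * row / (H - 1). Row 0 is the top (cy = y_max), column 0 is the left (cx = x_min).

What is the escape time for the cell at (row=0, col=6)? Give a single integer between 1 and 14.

z_0 = 0 + 0i, c = -0.5843 + 0.0600i
Iter 1: z = -0.5843 + 0.0600i, |z|^2 = 0.3450
Iter 2: z = -0.2465 + -0.0101i, |z|^2 = 0.0609
Iter 3: z = -0.5236 + 0.0650i, |z|^2 = 0.2784
Iter 4: z = -0.3143 + -0.0081i, |z|^2 = 0.0989
Iter 5: z = -0.4856 + 0.0651i, |z|^2 = 0.2400
Iter 6: z = -0.3528 + -0.0032i, |z|^2 = 0.1244
Iter 7: z = -0.4599 + 0.0622i, |z|^2 = 0.2153
Iter 8: z = -0.3767 + 0.0028i, |z|^2 = 0.1419
Iter 9: z = -0.4424 + 0.0579i, |z|^2 = 0.1991
Iter 10: z = -0.3919 + 0.0087i, |z|^2 = 0.1537
Iter 11: z = -0.4308 + 0.0531i, |z|^2 = 0.1884
Iter 12: z = -0.4016 + 0.0142i, |z|^2 = 0.1615
Iter 13: z = -0.4232 + 0.0486i, |z|^2 = 0.1815

Answer: 14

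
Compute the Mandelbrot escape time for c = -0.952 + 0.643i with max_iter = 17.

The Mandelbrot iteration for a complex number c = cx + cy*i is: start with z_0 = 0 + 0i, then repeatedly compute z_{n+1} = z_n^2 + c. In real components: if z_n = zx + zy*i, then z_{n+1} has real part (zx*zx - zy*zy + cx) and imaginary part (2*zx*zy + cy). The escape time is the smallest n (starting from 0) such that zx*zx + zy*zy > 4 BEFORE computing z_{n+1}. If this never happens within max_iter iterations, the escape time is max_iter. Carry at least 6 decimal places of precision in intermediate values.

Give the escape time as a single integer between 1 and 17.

z_0 = 0 + 0i, c = -0.9520 + 0.6430i
Iter 1: z = -0.9520 + 0.6430i, |z|^2 = 1.3198
Iter 2: z = -0.4591 + -0.5813i, |z|^2 = 0.5487
Iter 3: z = -1.0791 + 1.1768i, |z|^2 = 2.5492
Iter 4: z = -1.1724 + -1.8966i, |z|^2 = 4.9718
Escaped at iteration 4

Answer: 4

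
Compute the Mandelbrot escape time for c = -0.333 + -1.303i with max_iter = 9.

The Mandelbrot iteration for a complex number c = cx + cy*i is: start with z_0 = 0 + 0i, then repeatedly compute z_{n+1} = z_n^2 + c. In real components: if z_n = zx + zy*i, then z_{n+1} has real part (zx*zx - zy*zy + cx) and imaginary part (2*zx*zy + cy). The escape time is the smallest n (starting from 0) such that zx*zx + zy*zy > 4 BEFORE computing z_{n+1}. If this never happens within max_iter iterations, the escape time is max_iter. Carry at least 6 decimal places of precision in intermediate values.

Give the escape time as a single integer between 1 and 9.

z_0 = 0 + 0i, c = -0.3330 + -1.3030i
Iter 1: z = -0.3330 + -1.3030i, |z|^2 = 1.8087
Iter 2: z = -1.9199 + -0.4352i, |z|^2 = 3.8755
Iter 3: z = 3.1637 + 0.3681i, |z|^2 = 10.1444
Escaped at iteration 3

Answer: 3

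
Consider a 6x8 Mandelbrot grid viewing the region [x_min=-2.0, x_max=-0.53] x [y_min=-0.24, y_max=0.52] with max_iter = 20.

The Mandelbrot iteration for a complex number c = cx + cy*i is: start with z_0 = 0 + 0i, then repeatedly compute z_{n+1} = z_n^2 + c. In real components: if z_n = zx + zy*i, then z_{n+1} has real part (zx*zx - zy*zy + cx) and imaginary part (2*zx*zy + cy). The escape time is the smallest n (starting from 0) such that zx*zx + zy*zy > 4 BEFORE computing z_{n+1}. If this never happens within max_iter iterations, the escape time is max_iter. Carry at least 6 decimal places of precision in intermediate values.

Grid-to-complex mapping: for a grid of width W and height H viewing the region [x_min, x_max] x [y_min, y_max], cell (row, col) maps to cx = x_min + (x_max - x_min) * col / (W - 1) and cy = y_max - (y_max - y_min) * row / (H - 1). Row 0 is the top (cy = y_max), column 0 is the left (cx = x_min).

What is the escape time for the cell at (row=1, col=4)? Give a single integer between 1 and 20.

Answer: 7

Derivation:
z_0 = 0 + 0i, c = -0.8240 + 0.4114i
Iter 1: z = -0.8240 + 0.4114i, |z|^2 = 0.8482
Iter 2: z = -0.3143 + -0.2666i, |z|^2 = 0.1699
Iter 3: z = -0.7963 + 0.5790i, |z|^2 = 0.9693
Iter 4: z = -0.5252 + -0.5107i, |z|^2 = 0.5366
Iter 5: z = -0.8090 + 0.9478i, |z|^2 = 1.5529
Iter 6: z = -1.0679 + -1.1222i, |z|^2 = 2.3998
Iter 7: z = -0.9429 + 2.8083i, |z|^2 = 8.7755
Escaped at iteration 7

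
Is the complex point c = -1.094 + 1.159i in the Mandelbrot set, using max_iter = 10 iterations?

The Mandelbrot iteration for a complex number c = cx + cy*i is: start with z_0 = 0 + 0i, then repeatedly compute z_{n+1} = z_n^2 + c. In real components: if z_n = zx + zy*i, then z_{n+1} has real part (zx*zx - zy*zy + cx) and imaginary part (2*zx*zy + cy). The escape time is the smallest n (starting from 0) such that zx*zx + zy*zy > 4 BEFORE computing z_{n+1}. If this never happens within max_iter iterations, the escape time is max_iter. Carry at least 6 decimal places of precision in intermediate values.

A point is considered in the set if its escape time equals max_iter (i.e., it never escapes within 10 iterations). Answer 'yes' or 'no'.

z_0 = 0 + 0i, c = -1.0940 + 1.1590i
Iter 1: z = -1.0940 + 1.1590i, |z|^2 = 2.5401
Iter 2: z = -1.2404 + -1.3769i, |z|^2 = 3.4345
Iter 3: z = -1.4511 + 4.5749i, |z|^2 = 23.0356
Escaped at iteration 3

Answer: no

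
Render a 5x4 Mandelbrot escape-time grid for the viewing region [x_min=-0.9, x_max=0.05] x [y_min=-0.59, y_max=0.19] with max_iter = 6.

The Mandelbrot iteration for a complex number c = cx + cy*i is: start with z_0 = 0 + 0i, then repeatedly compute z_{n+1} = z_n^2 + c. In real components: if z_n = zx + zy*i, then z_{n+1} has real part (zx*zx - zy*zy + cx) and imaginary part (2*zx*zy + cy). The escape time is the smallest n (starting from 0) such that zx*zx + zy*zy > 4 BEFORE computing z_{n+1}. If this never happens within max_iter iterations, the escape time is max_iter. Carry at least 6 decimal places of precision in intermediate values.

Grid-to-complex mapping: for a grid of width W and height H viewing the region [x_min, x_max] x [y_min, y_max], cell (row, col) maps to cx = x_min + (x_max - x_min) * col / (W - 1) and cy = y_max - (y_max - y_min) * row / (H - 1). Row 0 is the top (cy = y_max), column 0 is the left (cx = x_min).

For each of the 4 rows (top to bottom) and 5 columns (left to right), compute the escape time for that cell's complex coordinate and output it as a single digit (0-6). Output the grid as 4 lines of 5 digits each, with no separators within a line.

Answer: 66666
66666
66666
56666

Derivation:
(row=0, col=0): c = -0.9000 + 0.1900i → escape time 6
(row=0, col=1): c = -0.6625 + 0.1900i → escape time 6
(row=0, col=2): c = -0.4250 + 0.1900i → escape time 6
(row=0, col=3): c = -0.1875 + 0.1900i → escape time 6
(row=0, col=4): c = 0.0500 + 0.1900i → escape time 6
(row=1, col=0): c = -0.9000 + -0.0700i → escape time 6
(row=1, col=1): c = -0.6625 + -0.0700i → escape time 6
(row=1, col=2): c = -0.4250 + -0.0700i → escape time 6
(row=1, col=3): c = -0.1875 + -0.0700i → escape time 6
(row=1, col=4): c = 0.0500 + -0.0700i → escape time 6
(row=2, col=0): c = -0.9000 + -0.3300i → escape time 6
(row=2, col=1): c = -0.6625 + -0.3300i → escape time 6
(row=2, col=2): c = -0.4250 + -0.3300i → escape time 6
(row=2, col=3): c = -0.1875 + -0.3300i → escape time 6
(row=2, col=4): c = 0.0500 + -0.3300i → escape time 6
(row=3, col=0): c = -0.9000 + -0.5900i → escape time 5
(row=3, col=1): c = -0.6625 + -0.5900i → escape time 6
(row=3, col=2): c = -0.4250 + -0.5900i → escape time 6
(row=3, col=3): c = -0.1875 + -0.5900i → escape time 6
(row=3, col=4): c = 0.0500 + -0.5900i → escape time 6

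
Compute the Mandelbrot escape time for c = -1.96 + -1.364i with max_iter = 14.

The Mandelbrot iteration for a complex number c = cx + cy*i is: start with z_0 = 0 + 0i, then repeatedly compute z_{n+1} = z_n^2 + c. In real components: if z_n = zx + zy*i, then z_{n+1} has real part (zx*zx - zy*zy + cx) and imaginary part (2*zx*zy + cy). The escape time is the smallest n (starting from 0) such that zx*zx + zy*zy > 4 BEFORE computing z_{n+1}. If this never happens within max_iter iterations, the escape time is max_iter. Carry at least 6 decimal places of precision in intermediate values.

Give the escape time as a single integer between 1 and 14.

z_0 = 0 + 0i, c = -1.9600 + -1.3640i
Iter 1: z = -1.9600 + -1.3640i, |z|^2 = 5.7021
Escaped at iteration 1

Answer: 1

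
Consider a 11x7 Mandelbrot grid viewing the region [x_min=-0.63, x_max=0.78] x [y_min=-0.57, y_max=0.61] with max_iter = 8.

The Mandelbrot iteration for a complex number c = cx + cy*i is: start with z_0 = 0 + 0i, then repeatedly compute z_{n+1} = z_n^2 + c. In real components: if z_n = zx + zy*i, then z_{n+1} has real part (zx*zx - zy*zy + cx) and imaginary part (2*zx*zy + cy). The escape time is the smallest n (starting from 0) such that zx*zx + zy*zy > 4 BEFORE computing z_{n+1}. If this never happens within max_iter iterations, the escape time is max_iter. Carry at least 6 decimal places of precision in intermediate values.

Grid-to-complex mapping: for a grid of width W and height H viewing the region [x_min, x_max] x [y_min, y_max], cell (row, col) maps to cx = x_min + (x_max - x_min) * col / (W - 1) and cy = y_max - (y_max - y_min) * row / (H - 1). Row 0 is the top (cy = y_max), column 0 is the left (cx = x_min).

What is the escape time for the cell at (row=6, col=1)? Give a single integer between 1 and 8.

z_0 = 0 + 0i, c = -0.4890 + -0.5700i
Iter 1: z = -0.4890 + -0.5700i, |z|^2 = 0.5640
Iter 2: z = -0.5748 + -0.0125i, |z|^2 = 0.3305
Iter 3: z = -0.1588 + -0.5556i, |z|^2 = 0.3339
Iter 4: z = -0.7725 + -0.3936i, |z|^2 = 0.7516
Iter 5: z = -0.0472 + 0.0380i, |z|^2 = 0.0037
Iter 6: z = -0.4882 + -0.5736i, |z|^2 = 0.5674
Iter 7: z = -0.5796 + -0.0099i, |z|^2 = 0.3361

Answer: 8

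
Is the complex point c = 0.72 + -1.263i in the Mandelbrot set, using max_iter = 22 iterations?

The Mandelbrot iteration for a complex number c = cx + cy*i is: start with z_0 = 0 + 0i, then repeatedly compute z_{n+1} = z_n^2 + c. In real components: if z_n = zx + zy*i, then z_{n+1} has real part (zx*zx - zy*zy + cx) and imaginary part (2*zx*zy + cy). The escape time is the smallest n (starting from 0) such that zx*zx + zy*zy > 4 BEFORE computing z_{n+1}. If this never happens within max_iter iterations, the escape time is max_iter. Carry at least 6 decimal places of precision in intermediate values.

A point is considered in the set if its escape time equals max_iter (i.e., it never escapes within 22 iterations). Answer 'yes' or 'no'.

z_0 = 0 + 0i, c = 0.7200 + -1.2630i
Iter 1: z = 0.7200 + -1.2630i, |z|^2 = 2.1136
Iter 2: z = -0.3568 + -3.0817i, |z|^2 = 9.6243
Escaped at iteration 2

Answer: no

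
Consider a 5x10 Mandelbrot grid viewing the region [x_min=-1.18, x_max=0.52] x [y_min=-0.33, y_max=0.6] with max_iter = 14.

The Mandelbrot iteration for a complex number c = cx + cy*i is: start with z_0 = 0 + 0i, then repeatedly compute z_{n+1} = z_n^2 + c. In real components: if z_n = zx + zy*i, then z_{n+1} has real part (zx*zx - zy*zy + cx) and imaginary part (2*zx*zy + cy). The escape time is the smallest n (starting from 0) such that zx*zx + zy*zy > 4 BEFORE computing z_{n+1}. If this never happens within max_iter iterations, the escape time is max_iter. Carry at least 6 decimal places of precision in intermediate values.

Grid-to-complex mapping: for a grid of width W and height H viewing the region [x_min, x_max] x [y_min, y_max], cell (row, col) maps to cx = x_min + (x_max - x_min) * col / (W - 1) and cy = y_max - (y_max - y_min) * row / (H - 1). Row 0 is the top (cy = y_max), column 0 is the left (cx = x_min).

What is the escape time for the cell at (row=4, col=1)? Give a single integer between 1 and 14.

Answer: 14

Derivation:
z_0 = 0 + 0i, c = -0.7550 + 0.1867i
Iter 1: z = -0.7550 + 0.1867i, |z|^2 = 0.6049
Iter 2: z = -0.2198 + -0.0952i, |z|^2 = 0.0574
Iter 3: z = -0.7157 + 0.2285i, |z|^2 = 0.5645
Iter 4: z = -0.2949 + -0.1405i, |z|^2 = 0.1067
Iter 5: z = -0.6877 + 0.2695i, |z|^2 = 0.5456
Iter 6: z = -0.3547 + -0.1841i, |z|^2 = 0.1597
Iter 7: z = -0.6631 + 0.3172i, |z|^2 = 0.5403
Iter 8: z = -0.4159 + -0.2340i, |z|^2 = 0.2278
Iter 9: z = -0.6368 + 0.3813i, |z|^2 = 0.5509
Iter 10: z = -0.4949 + -0.2990i, |z|^2 = 0.3344
Iter 11: z = -0.5994 + 0.4826i, |z|^2 = 0.5922
Iter 12: z = -0.6286 + -0.3919i, |z|^2 = 0.5488
Iter 13: z = -0.5134 + 0.6794i, |z|^2 = 0.7252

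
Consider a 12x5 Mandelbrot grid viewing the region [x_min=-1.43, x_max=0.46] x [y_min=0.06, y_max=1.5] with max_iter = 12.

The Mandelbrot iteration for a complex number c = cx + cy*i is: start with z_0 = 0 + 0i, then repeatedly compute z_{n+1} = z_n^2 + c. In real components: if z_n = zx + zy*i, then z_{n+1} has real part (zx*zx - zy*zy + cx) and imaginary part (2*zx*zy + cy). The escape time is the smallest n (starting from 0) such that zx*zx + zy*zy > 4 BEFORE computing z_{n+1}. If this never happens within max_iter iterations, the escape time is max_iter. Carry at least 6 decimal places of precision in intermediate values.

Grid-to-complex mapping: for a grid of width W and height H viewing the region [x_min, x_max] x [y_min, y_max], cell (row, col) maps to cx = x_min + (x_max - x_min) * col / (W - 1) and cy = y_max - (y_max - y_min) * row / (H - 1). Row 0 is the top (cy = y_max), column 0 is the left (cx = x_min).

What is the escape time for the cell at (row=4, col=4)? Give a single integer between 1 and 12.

z_0 = 0 + 0i, c = -0.7427 + 0.0600i
Iter 1: z = -0.7427 + 0.0600i, |z|^2 = 0.5552
Iter 2: z = -0.1947 + -0.0291i, |z|^2 = 0.0388
Iter 3: z = -0.7057 + 0.0713i, |z|^2 = 0.5031
Iter 4: z = -0.2498 + -0.0407i, |z|^2 = 0.0641
Iter 5: z = -0.6820 + 0.0803i, |z|^2 = 0.4715
Iter 6: z = -0.2841 + -0.0496i, |z|^2 = 0.0832
Iter 7: z = -0.6645 + 0.0882i, |z|^2 = 0.4493
Iter 8: z = -0.3090 + -0.0572i, |z|^2 = 0.0987
Iter 9: z = -0.6505 + 0.0953i, |z|^2 = 0.4323
Iter 10: z = -0.3286 + -0.0640i, |z|^2 = 0.1121
Iter 11: z = -0.6388 + 0.1021i, |z|^2 = 0.4185

Answer: 12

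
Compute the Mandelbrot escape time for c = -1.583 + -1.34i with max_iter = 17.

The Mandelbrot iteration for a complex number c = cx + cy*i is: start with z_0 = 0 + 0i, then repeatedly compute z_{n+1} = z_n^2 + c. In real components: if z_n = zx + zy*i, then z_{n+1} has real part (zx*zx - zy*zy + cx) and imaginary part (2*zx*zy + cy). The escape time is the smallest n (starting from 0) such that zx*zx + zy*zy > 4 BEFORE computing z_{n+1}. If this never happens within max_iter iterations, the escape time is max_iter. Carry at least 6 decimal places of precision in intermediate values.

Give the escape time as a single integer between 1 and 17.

Answer: 1

Derivation:
z_0 = 0 + 0i, c = -1.5830 + -1.3400i
Iter 1: z = -1.5830 + -1.3400i, |z|^2 = 4.3015
Escaped at iteration 1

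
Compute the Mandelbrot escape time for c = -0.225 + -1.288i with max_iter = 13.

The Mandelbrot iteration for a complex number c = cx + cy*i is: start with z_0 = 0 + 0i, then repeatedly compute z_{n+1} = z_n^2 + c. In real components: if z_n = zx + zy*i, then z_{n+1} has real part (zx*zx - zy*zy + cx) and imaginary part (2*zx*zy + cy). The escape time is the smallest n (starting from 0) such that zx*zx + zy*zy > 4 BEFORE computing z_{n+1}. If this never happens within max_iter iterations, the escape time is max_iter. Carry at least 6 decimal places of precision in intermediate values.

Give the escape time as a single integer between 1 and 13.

Answer: 3

Derivation:
z_0 = 0 + 0i, c = -0.2250 + -1.2880i
Iter 1: z = -0.2250 + -1.2880i, |z|^2 = 1.7096
Iter 2: z = -1.8333 + -0.7084i, |z|^2 = 3.8629
Iter 3: z = 2.6342 + 1.3094i, |z|^2 = 8.6538
Escaped at iteration 3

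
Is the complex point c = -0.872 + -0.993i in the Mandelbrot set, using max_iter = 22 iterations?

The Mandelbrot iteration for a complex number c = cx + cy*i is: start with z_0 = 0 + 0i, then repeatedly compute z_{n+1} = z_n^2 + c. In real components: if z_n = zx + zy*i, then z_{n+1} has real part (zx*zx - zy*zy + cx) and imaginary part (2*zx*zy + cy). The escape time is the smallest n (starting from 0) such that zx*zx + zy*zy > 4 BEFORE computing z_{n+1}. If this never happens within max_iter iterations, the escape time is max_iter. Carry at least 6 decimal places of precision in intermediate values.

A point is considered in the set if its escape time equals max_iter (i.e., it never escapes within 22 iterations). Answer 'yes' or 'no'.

Answer: no

Derivation:
z_0 = 0 + 0i, c = -0.8720 + -0.9930i
Iter 1: z = -0.8720 + -0.9930i, |z|^2 = 1.7464
Iter 2: z = -1.0977 + 0.7388i, |z|^2 = 1.7507
Iter 3: z = -0.2129 + -2.6149i, |z|^2 = 6.8830
Escaped at iteration 3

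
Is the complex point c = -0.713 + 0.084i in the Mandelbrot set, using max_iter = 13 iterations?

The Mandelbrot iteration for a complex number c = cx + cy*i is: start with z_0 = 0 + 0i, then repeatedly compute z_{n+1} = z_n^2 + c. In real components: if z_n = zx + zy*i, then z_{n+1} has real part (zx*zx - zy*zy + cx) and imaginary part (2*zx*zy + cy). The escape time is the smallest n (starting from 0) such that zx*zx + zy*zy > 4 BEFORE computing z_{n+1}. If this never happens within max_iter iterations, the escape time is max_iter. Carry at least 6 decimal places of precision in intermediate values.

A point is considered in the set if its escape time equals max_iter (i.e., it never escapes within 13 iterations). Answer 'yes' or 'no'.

z_0 = 0 + 0i, c = -0.7130 + 0.0840i
Iter 1: z = -0.7130 + 0.0840i, |z|^2 = 0.5154
Iter 2: z = -0.2117 + -0.0358i, |z|^2 = 0.0461
Iter 3: z = -0.6695 + 0.0992i, |z|^2 = 0.4580
Iter 4: z = -0.2746 + -0.0488i, |z|^2 = 0.0778
Iter 5: z = -0.6399 + 0.1108i, |z|^2 = 0.4218
Iter 6: z = -0.3157 + -0.0578i, |z|^2 = 0.1030
Iter 7: z = -0.6166 + 0.1205i, |z|^2 = 0.3948
Iter 8: z = -0.3473 + -0.0646i, |z|^2 = 0.1248
Iter 9: z = -0.5966 + 0.1289i, |z|^2 = 0.3725
Iter 10: z = -0.3737 + -0.0698i, |z|^2 = 0.1445
Iter 11: z = -0.5782 + 0.1361i, |z|^2 = 0.3529
Iter 12: z = -0.3972 + -0.0734i, |z|^2 = 0.1632
Did not escape in 13 iterations → in set

Answer: yes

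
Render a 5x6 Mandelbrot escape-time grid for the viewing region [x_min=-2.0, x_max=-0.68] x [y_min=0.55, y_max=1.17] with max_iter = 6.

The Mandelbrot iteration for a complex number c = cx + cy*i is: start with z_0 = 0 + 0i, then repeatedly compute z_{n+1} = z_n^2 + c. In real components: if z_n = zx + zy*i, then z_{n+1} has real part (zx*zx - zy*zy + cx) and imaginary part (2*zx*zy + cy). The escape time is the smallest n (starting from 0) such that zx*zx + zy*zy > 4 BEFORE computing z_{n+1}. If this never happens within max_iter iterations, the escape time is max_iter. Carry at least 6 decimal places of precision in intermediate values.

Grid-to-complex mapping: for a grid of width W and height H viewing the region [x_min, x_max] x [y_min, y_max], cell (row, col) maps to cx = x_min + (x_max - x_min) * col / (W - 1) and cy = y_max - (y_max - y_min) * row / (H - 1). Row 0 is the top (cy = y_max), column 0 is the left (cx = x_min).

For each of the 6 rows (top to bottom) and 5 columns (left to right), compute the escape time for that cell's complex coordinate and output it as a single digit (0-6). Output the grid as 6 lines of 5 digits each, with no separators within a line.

(row=0, col=0): c = -2.0000 + 1.1700i → escape time 1
(row=0, col=1): c = -1.6700 + 1.1700i → escape time 1
(row=0, col=2): c = -1.3400 + 1.1700i → escape time 2
(row=0, col=3): c = -1.0100 + 1.1700i → escape time 3
(row=0, col=4): c = -0.6800 + 1.1700i → escape time 3
(row=1, col=0): c = -2.0000 + 1.0460i → escape time 1
(row=1, col=1): c = -1.6700 + 1.0460i → escape time 2
(row=1, col=2): c = -1.3400 + 1.0460i → escape time 3
(row=1, col=3): c = -1.0100 + 1.0460i → escape time 3
(row=1, col=4): c = -0.6800 + 1.0460i → escape time 3
(row=2, col=0): c = -2.0000 + 0.9220i → escape time 1
(row=2, col=1): c = -1.6700 + 0.9220i → escape time 2
(row=2, col=2): c = -1.3400 + 0.9220i → escape time 3
(row=2, col=3): c = -1.0100 + 0.9220i → escape time 3
(row=2, col=4): c = -0.6800 + 0.9220i → escape time 4
(row=3, col=0): c = -2.0000 + 0.7980i → escape time 1
(row=3, col=1): c = -1.6700 + 0.7980i → escape time 3
(row=3, col=2): c = -1.3400 + 0.7980i → escape time 3
(row=3, col=3): c = -1.0100 + 0.7980i → escape time 3
(row=3, col=4): c = -0.6800 + 0.7980i → escape time 4
(row=4, col=0): c = -2.0000 + 0.6740i → escape time 1
(row=4, col=1): c = -1.6700 + 0.6740i → escape time 3
(row=4, col=2): c = -1.3400 + 0.6740i → escape time 3
(row=4, col=3): c = -1.0100 + 0.6740i → escape time 4
(row=4, col=4): c = -0.6800 + 0.6740i → escape time 6
(row=5, col=0): c = -2.0000 + 0.5500i → escape time 1
(row=5, col=1): c = -1.6700 + 0.5500i → escape time 3
(row=5, col=2): c = -1.3400 + 0.5500i → escape time 3
(row=5, col=3): c = -1.0100 + 0.5500i → escape time 5
(row=5, col=4): c = -0.6800 + 0.5500i → escape time 6

Answer: 11233
12333
12334
13334
13346
13356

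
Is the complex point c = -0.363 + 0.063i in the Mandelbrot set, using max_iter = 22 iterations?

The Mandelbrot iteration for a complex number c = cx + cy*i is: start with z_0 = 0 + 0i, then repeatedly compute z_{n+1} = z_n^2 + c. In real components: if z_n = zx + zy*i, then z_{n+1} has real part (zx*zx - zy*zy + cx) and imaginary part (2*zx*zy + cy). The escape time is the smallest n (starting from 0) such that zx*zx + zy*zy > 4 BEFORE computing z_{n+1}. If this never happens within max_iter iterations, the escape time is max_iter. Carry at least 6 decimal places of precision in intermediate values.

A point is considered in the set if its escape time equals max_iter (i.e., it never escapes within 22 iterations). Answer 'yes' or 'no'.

z_0 = 0 + 0i, c = -0.3630 + 0.0630i
Iter 1: z = -0.3630 + 0.0630i, |z|^2 = 0.1357
Iter 2: z = -0.2352 + 0.0173i, |z|^2 = 0.0556
Iter 3: z = -0.3080 + 0.0549i, |z|^2 = 0.0979
Iter 4: z = -0.2712 + 0.0292i, |z|^2 = 0.0744
Iter 5: z = -0.2903 + 0.0472i, |z|^2 = 0.0865
Iter 6: z = -0.2809 + 0.0356i, |z|^2 = 0.0802
Iter 7: z = -0.2853 + 0.0430i, |z|^2 = 0.0833
Iter 8: z = -0.2834 + 0.0385i, |z|^2 = 0.0818
Iter 9: z = -0.2841 + 0.0412i, |z|^2 = 0.0824
Iter 10: z = -0.2840 + 0.0396i, |z|^2 = 0.0822
Iter 11: z = -0.2839 + 0.0405i, |z|^2 = 0.0823
Iter 12: z = -0.2840 + 0.0400i, |z|^2 = 0.0823
Iter 13: z = -0.2839 + 0.0403i, |z|^2 = 0.0822
Iter 14: z = -0.2840 + 0.0401i, |z|^2 = 0.0823
Iter 15: z = -0.2840 + 0.0402i, |z|^2 = 0.0822
Iter 16: z = -0.2840 + 0.0402i, |z|^2 = 0.0823
Iter 17: z = -0.2840 + 0.0402i, |z|^2 = 0.0823
Iter 18: z = -0.2840 + 0.0402i, |z|^2 = 0.0823
Iter 19: z = -0.2840 + 0.0402i, |z|^2 = 0.0823
Iter 20: z = -0.2840 + 0.0402i, |z|^2 = 0.0823
Iter 21: z = -0.2840 + 0.0402i, |z|^2 = 0.0823
Did not escape in 22 iterations → in set

Answer: yes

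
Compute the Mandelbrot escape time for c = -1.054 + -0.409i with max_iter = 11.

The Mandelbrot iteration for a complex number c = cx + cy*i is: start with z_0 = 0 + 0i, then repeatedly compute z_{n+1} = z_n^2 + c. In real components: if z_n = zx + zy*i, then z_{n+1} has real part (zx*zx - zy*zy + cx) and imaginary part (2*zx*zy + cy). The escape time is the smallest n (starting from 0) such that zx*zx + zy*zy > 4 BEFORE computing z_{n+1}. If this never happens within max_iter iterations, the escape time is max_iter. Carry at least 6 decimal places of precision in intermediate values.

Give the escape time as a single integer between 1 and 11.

z_0 = 0 + 0i, c = -1.0540 + -0.4090i
Iter 1: z = -1.0540 + -0.4090i, |z|^2 = 1.2782
Iter 2: z = -0.1104 + 0.4532i, |z|^2 = 0.2175
Iter 3: z = -1.2472 + -0.5090i, |z|^2 = 1.8146
Iter 4: z = 0.2424 + 0.8607i, |z|^2 = 0.7996
Iter 5: z = -1.7361 + 0.0082i, |z|^2 = 3.0140
Iter 6: z = 1.9599 + -0.4375i, |z|^2 = 4.0326
Escaped at iteration 6

Answer: 6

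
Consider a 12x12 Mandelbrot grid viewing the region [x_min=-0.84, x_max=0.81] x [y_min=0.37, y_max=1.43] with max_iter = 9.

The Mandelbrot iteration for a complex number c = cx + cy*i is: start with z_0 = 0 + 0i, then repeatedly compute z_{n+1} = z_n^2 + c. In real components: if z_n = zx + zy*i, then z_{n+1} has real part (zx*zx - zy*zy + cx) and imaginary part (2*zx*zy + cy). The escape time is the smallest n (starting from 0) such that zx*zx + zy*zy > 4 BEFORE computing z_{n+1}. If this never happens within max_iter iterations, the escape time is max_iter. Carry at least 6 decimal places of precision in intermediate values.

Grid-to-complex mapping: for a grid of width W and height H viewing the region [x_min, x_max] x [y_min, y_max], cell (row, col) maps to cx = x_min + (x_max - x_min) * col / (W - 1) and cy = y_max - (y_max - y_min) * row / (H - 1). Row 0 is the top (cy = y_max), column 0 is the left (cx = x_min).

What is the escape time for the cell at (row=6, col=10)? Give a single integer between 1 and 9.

z_0 = 0 + 0i, c = 0.6600 + 0.8518i
Iter 1: z = 0.6600 + 0.8518i, |z|^2 = 1.1612
Iter 2: z = 0.3700 + 1.9762i, |z|^2 = 4.0423
Escaped at iteration 2

Answer: 2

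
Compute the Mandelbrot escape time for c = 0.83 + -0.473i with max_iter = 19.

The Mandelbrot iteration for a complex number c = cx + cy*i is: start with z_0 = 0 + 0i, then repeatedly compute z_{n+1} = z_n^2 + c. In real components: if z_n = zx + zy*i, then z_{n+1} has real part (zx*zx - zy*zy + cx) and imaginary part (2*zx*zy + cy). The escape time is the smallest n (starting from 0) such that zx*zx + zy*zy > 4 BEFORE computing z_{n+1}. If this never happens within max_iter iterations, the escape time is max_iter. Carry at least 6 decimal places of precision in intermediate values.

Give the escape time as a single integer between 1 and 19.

z_0 = 0 + 0i, c = 0.8300 + -0.4730i
Iter 1: z = 0.8300 + -0.4730i, |z|^2 = 0.9126
Iter 2: z = 1.2952 + -1.2582i, |z|^2 = 3.2605
Iter 3: z = 0.9245 + -3.7321i, |z|^2 = 14.7833
Escaped at iteration 3

Answer: 3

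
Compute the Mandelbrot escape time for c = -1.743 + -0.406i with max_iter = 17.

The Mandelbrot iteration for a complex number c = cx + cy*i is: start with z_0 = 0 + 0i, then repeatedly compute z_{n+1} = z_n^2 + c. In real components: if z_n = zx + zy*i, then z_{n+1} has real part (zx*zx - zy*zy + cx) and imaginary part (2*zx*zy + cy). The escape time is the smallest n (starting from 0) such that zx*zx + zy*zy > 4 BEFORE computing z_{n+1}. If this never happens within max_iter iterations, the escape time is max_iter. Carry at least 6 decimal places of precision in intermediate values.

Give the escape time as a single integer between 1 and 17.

z_0 = 0 + 0i, c = -1.7430 + -0.4060i
Iter 1: z = -1.7430 + -0.4060i, |z|^2 = 3.2029
Iter 2: z = 1.1302 + 1.0093i, |z|^2 = 2.2961
Iter 3: z = -1.4843 + 1.8755i, |z|^2 = 5.7207
Escaped at iteration 3

Answer: 3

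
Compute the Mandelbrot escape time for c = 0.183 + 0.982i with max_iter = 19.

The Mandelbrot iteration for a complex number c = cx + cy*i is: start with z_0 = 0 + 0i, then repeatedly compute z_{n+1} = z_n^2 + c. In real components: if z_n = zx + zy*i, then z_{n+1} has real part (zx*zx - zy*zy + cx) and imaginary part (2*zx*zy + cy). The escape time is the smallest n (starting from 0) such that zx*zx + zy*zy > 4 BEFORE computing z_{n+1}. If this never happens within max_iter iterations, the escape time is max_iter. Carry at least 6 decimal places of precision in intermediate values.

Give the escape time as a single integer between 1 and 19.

z_0 = 0 + 0i, c = 0.1830 + 0.9820i
Iter 1: z = 0.1830 + 0.9820i, |z|^2 = 0.9978
Iter 2: z = -0.7478 + 1.3414i, |z|^2 = 2.3586
Iter 3: z = -1.0571 + -1.0243i, |z|^2 = 2.1667
Iter 4: z = 0.2513 + 3.1477i, |z|^2 = 9.9709
Escaped at iteration 4

Answer: 4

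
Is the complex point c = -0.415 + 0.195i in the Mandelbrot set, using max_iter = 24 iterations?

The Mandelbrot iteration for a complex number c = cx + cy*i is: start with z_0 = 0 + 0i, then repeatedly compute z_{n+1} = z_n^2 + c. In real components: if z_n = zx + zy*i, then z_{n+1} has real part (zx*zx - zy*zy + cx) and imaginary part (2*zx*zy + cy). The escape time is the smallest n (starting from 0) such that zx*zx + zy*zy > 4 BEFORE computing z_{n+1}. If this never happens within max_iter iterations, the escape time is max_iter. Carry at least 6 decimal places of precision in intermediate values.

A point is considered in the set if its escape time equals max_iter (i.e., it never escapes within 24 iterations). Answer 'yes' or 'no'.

Answer: yes

Derivation:
z_0 = 0 + 0i, c = -0.4150 + 0.1950i
Iter 1: z = -0.4150 + 0.1950i, |z|^2 = 0.2102
Iter 2: z = -0.2808 + 0.0332i, |z|^2 = 0.0799
Iter 3: z = -0.3373 + 0.1764i, |z|^2 = 0.1448
Iter 4: z = -0.3324 + 0.0760i, |z|^2 = 0.1163
Iter 5: z = -0.3103 + 0.1445i, |z|^2 = 0.1172
Iter 6: z = -0.3396 + 0.1053i, |z|^2 = 0.1264
Iter 7: z = -0.3108 + 0.1235i, |z|^2 = 0.1118
Iter 8: z = -0.3337 + 0.1183i, |z|^2 = 0.1253
Iter 9: z = -0.3177 + 0.1161i, |z|^2 = 0.1144
Iter 10: z = -0.3276 + 0.1213i, |z|^2 = 0.1220
Iter 11: z = -0.3224 + 0.1156i, |z|^2 = 0.1173
Iter 12: z = -0.3244 + 0.1205i, |z|^2 = 0.1198
Iter 13: z = -0.3243 + 0.1168i, |z|^2 = 0.1188
Iter 14: z = -0.3235 + 0.1192i, |z|^2 = 0.1189
Iter 15: z = -0.3246 + 0.1179i, |z|^2 = 0.1192
Iter 16: z = -0.3235 + 0.1185i, |z|^2 = 0.1187
Iter 17: z = -0.3244 + 0.1183i, |z|^2 = 0.1192
Iter 18: z = -0.3238 + 0.1182i, |z|^2 = 0.1188
Iter 19: z = -0.3241 + 0.1184i, |z|^2 = 0.1191
Iter 20: z = -0.3240 + 0.1182i, |z|^2 = 0.1189
Iter 21: z = -0.3240 + 0.1184i, |z|^2 = 0.1190
Iter 22: z = -0.3240 + 0.1183i, |z|^2 = 0.1190
Iter 23: z = -0.3240 + 0.1184i, |z|^2 = 0.1190
Did not escape in 24 iterations → in set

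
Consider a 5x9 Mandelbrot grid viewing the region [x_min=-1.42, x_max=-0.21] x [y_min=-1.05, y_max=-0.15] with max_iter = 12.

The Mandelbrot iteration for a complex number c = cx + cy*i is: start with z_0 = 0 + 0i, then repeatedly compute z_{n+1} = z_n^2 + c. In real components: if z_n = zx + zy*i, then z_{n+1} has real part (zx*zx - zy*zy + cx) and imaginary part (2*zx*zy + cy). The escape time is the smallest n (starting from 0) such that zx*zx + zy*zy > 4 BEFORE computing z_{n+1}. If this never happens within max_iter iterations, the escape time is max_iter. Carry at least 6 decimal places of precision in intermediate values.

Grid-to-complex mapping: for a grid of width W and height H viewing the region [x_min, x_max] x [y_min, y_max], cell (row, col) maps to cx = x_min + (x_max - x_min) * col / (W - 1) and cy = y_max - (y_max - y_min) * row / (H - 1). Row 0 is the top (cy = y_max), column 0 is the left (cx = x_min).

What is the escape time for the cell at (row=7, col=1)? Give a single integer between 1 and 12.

z_0 = 0 + 0i, c = -1.1175 + -0.9375i
Iter 1: z = -1.1175 + -0.9375i, |z|^2 = 2.1277
Iter 2: z = -0.7476 + 1.1578i, |z|^2 = 1.8994
Iter 3: z = -1.8991 + -2.6687i, |z|^2 = 10.7284
Escaped at iteration 3

Answer: 3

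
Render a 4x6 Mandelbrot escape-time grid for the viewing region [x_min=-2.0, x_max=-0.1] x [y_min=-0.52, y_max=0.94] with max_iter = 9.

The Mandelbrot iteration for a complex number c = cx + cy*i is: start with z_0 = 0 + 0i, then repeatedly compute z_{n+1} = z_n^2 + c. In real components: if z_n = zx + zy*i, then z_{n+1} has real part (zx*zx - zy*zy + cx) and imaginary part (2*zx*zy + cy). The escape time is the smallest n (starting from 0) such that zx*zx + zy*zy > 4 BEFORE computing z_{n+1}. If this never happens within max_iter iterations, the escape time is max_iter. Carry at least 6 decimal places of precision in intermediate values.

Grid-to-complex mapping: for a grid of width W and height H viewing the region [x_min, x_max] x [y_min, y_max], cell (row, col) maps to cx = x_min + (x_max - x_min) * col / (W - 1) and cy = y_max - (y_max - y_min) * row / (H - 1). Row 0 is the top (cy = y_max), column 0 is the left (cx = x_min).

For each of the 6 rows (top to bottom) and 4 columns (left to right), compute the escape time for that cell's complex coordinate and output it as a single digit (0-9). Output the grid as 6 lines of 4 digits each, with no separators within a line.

(row=0, col=0): c = -2.0000 + 0.9400i → escape time 1
(row=0, col=1): c = -1.3667 + 0.9400i → escape time 3
(row=0, col=2): c = -0.7333 + 0.9400i → escape time 4
(row=0, col=3): c = -0.1000 + 0.9400i → escape time 9
(row=1, col=0): c = -2.0000 + 0.6480i → escape time 1
(row=1, col=1): c = -1.3667 + 0.6480i → escape time 3
(row=1, col=2): c = -0.7333 + 0.6480i → escape time 5
(row=1, col=3): c = -0.1000 + 0.6480i → escape time 9
(row=2, col=0): c = -2.0000 + 0.3560i → escape time 1
(row=2, col=1): c = -1.3667 + 0.3560i → escape time 5
(row=2, col=2): c = -0.7333 + 0.3560i → escape time 9
(row=2, col=3): c = -0.1000 + 0.3560i → escape time 9
(row=3, col=0): c = -2.0000 + 0.0640i → escape time 1
(row=3, col=1): c = -1.3667 + 0.0640i → escape time 9
(row=3, col=2): c = -0.7333 + 0.0640i → escape time 9
(row=3, col=3): c = -0.1000 + 0.0640i → escape time 9
(row=4, col=0): c = -2.0000 + -0.2280i → escape time 1
(row=4, col=1): c = -1.3667 + -0.2280i → escape time 7
(row=4, col=2): c = -0.7333 + -0.2280i → escape time 9
(row=4, col=3): c = -0.1000 + -0.2280i → escape time 9
(row=5, col=0): c = -2.0000 + -0.5200i → escape time 1
(row=5, col=1): c = -1.3667 + -0.5200i → escape time 3
(row=5, col=2): c = -0.7333 + -0.5200i → escape time 6
(row=5, col=3): c = -0.1000 + -0.5200i → escape time 9

Answer: 1349
1359
1599
1999
1799
1369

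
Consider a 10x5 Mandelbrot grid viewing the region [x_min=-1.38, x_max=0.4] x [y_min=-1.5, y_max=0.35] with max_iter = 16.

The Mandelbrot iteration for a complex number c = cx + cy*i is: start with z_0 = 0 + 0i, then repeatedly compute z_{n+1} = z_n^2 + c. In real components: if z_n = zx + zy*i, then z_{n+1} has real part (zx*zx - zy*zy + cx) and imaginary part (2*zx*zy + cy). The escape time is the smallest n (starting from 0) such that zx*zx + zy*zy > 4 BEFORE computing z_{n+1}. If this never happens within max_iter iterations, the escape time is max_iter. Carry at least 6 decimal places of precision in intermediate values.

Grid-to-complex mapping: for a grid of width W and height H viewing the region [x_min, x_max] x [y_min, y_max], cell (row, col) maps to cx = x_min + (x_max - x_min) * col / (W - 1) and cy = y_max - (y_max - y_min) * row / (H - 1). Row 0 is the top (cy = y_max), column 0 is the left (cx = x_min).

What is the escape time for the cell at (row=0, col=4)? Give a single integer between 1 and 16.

Answer: 16

Derivation:
z_0 = 0 + 0i, c = -0.5889 + 0.3500i
Iter 1: z = -0.5889 + 0.3500i, |z|^2 = 0.4693
Iter 2: z = -0.3646 + -0.0622i, |z|^2 = 0.1368
Iter 3: z = -0.4598 + 0.3954i, |z|^2 = 0.3678
Iter 4: z = -0.5338 + -0.0136i, |z|^2 = 0.2851
Iter 5: z = -0.3042 + 0.3645i, |z|^2 = 0.2254
Iter 6: z = -0.6292 + 0.1282i, |z|^2 = 0.4124
Iter 7: z = -0.2094 + 0.1886i, |z|^2 = 0.0794
Iter 8: z = -0.5806 + 0.2710i, |z|^2 = 0.4106
Iter 9: z = -0.3252 + 0.0353i, |z|^2 = 0.1070
Iter 10: z = -0.4844 + 0.3271i, |z|^2 = 0.3416
Iter 11: z = -0.4612 + 0.0332i, |z|^2 = 0.2138
Iter 12: z = -0.3772 + 0.3194i, |z|^2 = 0.2443
Iter 13: z = -0.5486 + 0.1090i, |z|^2 = 0.3128
Iter 14: z = -0.2998 + 0.2304i, |z|^2 = 0.1430
Iter 15: z = -0.5521 + 0.2118i, |z|^2 = 0.3497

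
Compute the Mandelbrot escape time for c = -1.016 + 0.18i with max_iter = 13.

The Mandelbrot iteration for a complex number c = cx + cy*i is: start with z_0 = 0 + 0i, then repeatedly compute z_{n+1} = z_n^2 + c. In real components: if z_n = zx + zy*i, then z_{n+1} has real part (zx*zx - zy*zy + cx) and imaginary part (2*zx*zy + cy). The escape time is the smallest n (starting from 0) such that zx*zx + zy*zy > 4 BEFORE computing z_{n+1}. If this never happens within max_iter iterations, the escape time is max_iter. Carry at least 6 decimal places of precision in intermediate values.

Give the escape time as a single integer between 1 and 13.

Answer: 13

Derivation:
z_0 = 0 + 0i, c = -1.0160 + 0.1800i
Iter 1: z = -1.0160 + 0.1800i, |z|^2 = 1.0647
Iter 2: z = -0.0161 + -0.1858i, |z|^2 = 0.0348
Iter 3: z = -1.0502 + 0.1860i, |z|^2 = 1.1376
Iter 4: z = 0.0524 + -0.2107i, |z|^2 = 0.0471
Iter 5: z = -1.0576 + 0.1579i, |z|^2 = 1.1435
Iter 6: z = 0.0777 + -0.1540i, |z|^2 = 0.0298
Iter 7: z = -1.0337 + 0.1561i, |z|^2 = 1.0929
Iter 8: z = 0.0282 + -0.1427i, |z|^2 = 0.0211
Iter 9: z = -1.0356 + 0.1720i, |z|^2 = 1.1020
Iter 10: z = 0.0268 + -0.1762i, |z|^2 = 0.0318
Iter 11: z = -1.0463 + 0.1706i, |z|^2 = 1.1239
Iter 12: z = 0.0497 + -0.1769i, |z|^2 = 0.0338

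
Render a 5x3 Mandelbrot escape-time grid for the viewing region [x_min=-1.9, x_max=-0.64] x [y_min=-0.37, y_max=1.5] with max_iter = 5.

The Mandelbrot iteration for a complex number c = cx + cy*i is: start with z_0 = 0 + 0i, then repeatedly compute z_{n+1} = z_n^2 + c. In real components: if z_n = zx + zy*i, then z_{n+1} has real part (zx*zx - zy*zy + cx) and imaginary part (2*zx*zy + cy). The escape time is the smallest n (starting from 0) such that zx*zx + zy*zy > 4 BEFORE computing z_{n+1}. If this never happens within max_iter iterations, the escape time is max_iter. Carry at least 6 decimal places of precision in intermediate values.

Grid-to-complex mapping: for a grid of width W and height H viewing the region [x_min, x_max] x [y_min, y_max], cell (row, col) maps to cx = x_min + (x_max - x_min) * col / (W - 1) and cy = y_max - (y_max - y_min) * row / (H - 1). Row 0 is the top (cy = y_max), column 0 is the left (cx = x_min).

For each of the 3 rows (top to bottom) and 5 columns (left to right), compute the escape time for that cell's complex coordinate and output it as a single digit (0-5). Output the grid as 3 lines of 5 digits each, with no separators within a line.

(row=0, col=0): c = -1.9000 + 1.5000i → escape time 1
(row=0, col=1): c = -1.5850 + 1.5000i → escape time 1
(row=0, col=2): c = -1.2700 + 1.5000i → escape time 2
(row=0, col=3): c = -0.9550 + 1.5000i → escape time 2
(row=0, col=4): c = -0.6400 + 1.5000i → escape time 2
(row=1, col=0): c = -1.9000 + 0.5650i → escape time 2
(row=1, col=1): c = -1.5850 + 0.5650i → escape time 3
(row=1, col=2): c = -1.2700 + 0.5650i → escape time 3
(row=1, col=3): c = -0.9550 + 0.5650i → escape time 5
(row=1, col=4): c = -0.6400 + 0.5650i → escape time 5
(row=2, col=0): c = -1.9000 + -0.3700i → escape time 3
(row=2, col=1): c = -1.5850 + -0.3700i → escape time 4
(row=2, col=2): c = -1.2700 + -0.3700i → escape time 5
(row=2, col=3): c = -0.9550 + -0.3700i → escape time 5
(row=2, col=4): c = -0.6400 + -0.3700i → escape time 5

Answer: 11222
23355
34555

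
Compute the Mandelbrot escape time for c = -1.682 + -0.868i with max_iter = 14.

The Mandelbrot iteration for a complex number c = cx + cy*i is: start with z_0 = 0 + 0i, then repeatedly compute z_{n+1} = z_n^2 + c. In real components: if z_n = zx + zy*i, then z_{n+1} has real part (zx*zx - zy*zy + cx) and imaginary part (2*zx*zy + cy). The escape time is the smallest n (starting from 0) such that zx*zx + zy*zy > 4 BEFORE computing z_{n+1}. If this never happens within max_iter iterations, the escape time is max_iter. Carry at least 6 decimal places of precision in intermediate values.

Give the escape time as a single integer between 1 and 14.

Answer: 2

Derivation:
z_0 = 0 + 0i, c = -1.6820 + -0.8680i
Iter 1: z = -1.6820 + -0.8680i, |z|^2 = 3.5825
Iter 2: z = 0.3937 + 2.0520i, |z|^2 = 4.3655
Escaped at iteration 2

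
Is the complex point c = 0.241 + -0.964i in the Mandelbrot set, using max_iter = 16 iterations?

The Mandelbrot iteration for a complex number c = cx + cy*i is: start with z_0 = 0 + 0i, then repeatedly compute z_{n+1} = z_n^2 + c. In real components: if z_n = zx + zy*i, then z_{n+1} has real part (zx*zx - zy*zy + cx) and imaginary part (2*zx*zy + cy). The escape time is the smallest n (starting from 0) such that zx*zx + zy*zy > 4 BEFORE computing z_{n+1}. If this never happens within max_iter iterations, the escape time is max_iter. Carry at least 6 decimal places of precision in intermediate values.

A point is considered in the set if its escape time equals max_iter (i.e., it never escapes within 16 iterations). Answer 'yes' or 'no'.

z_0 = 0 + 0i, c = 0.2410 + -0.9640i
Iter 1: z = 0.2410 + -0.9640i, |z|^2 = 0.9874
Iter 2: z = -0.6302 + -1.4286i, |z|^2 = 2.4382
Iter 3: z = -1.4029 + 0.8367i, |z|^2 = 2.6681
Iter 4: z = 1.5089 + -3.3116i, |z|^2 = 13.2435
Escaped at iteration 4

Answer: no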